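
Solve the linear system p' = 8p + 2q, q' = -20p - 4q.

p(t) = c_1e^(2t)cos(2t) + c_2e^(2t)sin(2t), q(t) = -c_1e^(2t)sin(2t) - 3c_1e^(2t)cos(2t) - 3c_2e^(2t)sin(2t) + c_2e^(2t)cos(2t)

Coefficient matrix A = [[8, 2], [-20, -4]].
Characteristic polynomial det(A - λI) = λ^2 - 4λ + 8 = 0.
Eigenvalues λ = 2 ± 2i (complex conjugate pair).
For λ=2+2i: an eigenvector is (1,-3) - i(0,-1) = (1, -3 + i).
A real fundamental pair from Re and Im of e^((2+2i)t)v: X_1 = e^(2t)(cos(2t)·(1,-3) + sin(2t)·(0,-1)), X_2 = e^(2t)(sin(2t)·(1,-3) - cos(2t)·(0,-1)).
General solution: c_1X_1 + c_2X_2.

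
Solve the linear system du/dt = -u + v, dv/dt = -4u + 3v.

u(t) = -C_1e^(t) - C_2te^(t) + C_2e^(t), v(t) = -2C_1e^(t) - 2C_2te^(t) + C_2e^(t)

Coefficient matrix A = [[-1, 1], [-4, 3]].
Characteristic polynomial det(A - λI) = λ^2 - 2λ + 1 = 0.
Single eigenvalue λ = 1 with algebraic multiplicity 2.
Eigenvector v = (-1,-2); generalized eigenvector w with (A-λI)w=v is (1,1).
General solution: e^(t)[C_1·v + C_2·(t·v + w)].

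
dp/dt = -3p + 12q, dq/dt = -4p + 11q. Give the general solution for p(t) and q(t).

Coefficient matrix A = [[-3, 12], [-4, 11]].
Characteristic polynomial det(A - λI) = λ^2 - 8λ + 15 = 0.
Eigenvalues λ = 3, 5.
For λ=3: (A-λI) row 1 is [-6, 12], so an eigenvector is (2, 1).
For λ=5: (A-λI) row 1 is [-8, 12], so an eigenvector is (3, 2).
General solution: C_1e^(3t)(2,1) + C_2e^(5t)(3,2).

p(t) = 2C_1e^(3t) + 3C_2e^(5t), q(t) = C_1e^(3t) + 2C_2e^(5t)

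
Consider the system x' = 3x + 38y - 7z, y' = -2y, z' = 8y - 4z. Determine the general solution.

Coefficient matrix A = [[3, 38, -7], [0, -2, 0], [0, 8, -4]].
det(A - λI) = 0 gives eigenvalues λ = -4, -2, 3.
For λ=-4: eigenvector (1,0,1).
For λ=-2: eigenvector (-2,1,4).
For λ=3: eigenvector (1,0,0).
General solution: C_1e^(-4t)(1,0,1) + C_2e^(-2t)(-2,1,4) + C_3e^(3t)(1,0,0).

x(t) = C_1e^(-4t) - 2C_2e^(-2t) + C_3e^(3t), y(t) = C_2e^(-2t), z(t) = C_1e^(-4t) + 4C_2e^(-2t)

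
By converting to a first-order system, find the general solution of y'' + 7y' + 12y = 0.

Let x_1 = y, x_2 = y'. Then x_1' = x_2 and x_2' = -12x_1 - 7x_2.
A = [[0,1],[-12,-7]]; det(A-λI) = λ^2 + 7λ + 12.
Eigenvalues λ = -4, -3 with eigenvectors (1,-4), (1,-3).

y(t) = C_1e^(-4t) + C_2e^(-3t)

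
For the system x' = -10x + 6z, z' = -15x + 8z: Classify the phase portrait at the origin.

stable spiral

A = [[-10,6],[-15,8]]; det(A-λI) = λ^2 + 2λ + 10.
λ = -1 ± 3i: negative real part.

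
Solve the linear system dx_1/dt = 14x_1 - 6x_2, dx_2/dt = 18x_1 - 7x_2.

x_1(t) = -C_1e^(2t) - 2C_2e^(5t), x_2(t) = -2C_1e^(2t) - 3C_2e^(5t)

Coefficient matrix A = [[14, -6], [18, -7]].
Characteristic polynomial det(A - λI) = λ^2 - 7λ + 10 = 0.
Eigenvalues λ = 2, 5.
For λ=2: (A-λI) row 1 is [12, -6], so an eigenvector is (-1, -2).
For λ=5: (A-λI) row 1 is [9, -6], so an eigenvector is (-2, -3).
General solution: C_1e^(2t)(-1,-2) + C_2e^(5t)(-2,-3).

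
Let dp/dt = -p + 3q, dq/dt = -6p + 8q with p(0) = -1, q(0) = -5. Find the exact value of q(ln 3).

-1917

A = [[-1,3],[-6,8]]; eigenvalues λ = 2, 5.
Eigenvectors: (1,1) for λ=2, (-1,-2) for λ=5.
From the initial condition, c_1 = 3, c_2 = 4.
q(ln 3) = (3)(3^2)(1) + (4)(3^5)(-2) = -1917.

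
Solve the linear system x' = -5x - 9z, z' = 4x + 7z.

Coefficient matrix A = [[-5, -9], [4, 7]].
Characteristic polynomial det(A - λI) = λ^2 - 2λ + 1 = 0.
Single eigenvalue λ = 1 with algebraic multiplicity 2.
Eigenvector v = (3,-2); generalized eigenvector w with (A-λI)w=v is (-2,1).
General solution: e^(t)[K_1·v + K_2·(t·v + w)].

x(t) = 3K_1e^(t) + 3K_2te^(t) - 2K_2e^(t), z(t) = -2K_1e^(t) - 2K_2te^(t) + K_2e^(t)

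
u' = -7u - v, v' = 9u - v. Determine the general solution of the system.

Coefficient matrix A = [[-7, -1], [9, -1]].
Characteristic polynomial det(A - λI) = λ^2 + 8λ + 16 = 0.
Single eigenvalue λ = -4 with algebraic multiplicity 2.
Eigenvector v = (-1,3); generalized eigenvector w with (A-λI)w=v is (0,1).
General solution: e^(-4t)[K_1·v + K_2·(t·v + w)].

u(t) = -K_1e^(-4t) - K_2te^(-4t), v(t) = 3K_1e^(-4t) + 3K_2te^(-4t) + K_2e^(-4t)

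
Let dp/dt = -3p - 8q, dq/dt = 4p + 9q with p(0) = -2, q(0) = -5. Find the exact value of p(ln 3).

A = [[-3,-8],[4,9]]; eigenvalues λ = 1, 5.
Eigenvectors: (-2,1) for λ=1, (1,-1) for λ=5.
From the initial condition, c_1 = 7, c_2 = 12.
p(ln 3) = (7)(3^1)(-2) + (12)(3^5)(1) = 2874.

2874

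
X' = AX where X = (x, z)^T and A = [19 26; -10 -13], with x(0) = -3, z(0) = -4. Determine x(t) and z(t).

Coefficient matrix A = [[19, 26], [-10, -13]].
Characteristic polynomial det(A - λI) = λ^2 - 6λ + 13 = 0.
Eigenvalues λ = 3 ± 2i (complex conjugate pair).
For λ=3+2i: an eigenvector is (-3,2) - i(2,-1) = (-3 - 2i, 2 + i).
A real fundamental pair from Re and Im of e^((3+2i)t)v: X_1 = e^(3t)(cos(2t)·(-3,2) + sin(2t)·(2,-1)), X_2 = e^(3t)(sin(2t)·(-3,2) - cos(2t)·(2,-1)).
General solution: C_1X_1 + C_2X_2.
Applying x(0)=-3, z(0)=-4 gives C_1=-11, C_2=18.

x(t) = -76e^(3t)sin(2t) - 3e^(3t)cos(2t), z(t) = 47e^(3t)sin(2t) - 4e^(3t)cos(2t)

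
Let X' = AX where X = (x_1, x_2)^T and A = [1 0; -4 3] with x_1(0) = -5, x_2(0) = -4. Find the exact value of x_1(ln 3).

A = [[1,0],[-4,3]]; eigenvalues λ = 3, 1.
Eigenvectors: (0,-1) for λ=3, (1,2) for λ=1.
From the initial condition, c_1 = -6, c_2 = -5.
x_1(ln 3) = (-6)(3^3)(0) + (-5)(3^1)(1) = -15.

-15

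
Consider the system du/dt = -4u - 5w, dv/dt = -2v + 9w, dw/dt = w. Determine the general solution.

u(t) = -C_1e^(t) + C_3e^(-4t), v(t) = 3C_1e^(t) + C_2e^(-2t), w(t) = C_1e^(t)

Coefficient matrix A = [[-4, 0, -5], [0, -2, 9], [0, 0, 1]].
det(A - λI) = 0 gives eigenvalues λ = 1, -2, -4.
For λ=1: eigenvector (-1,3,1).
For λ=-2: eigenvector (0,1,0).
For λ=-4: eigenvector (1,0,0).
General solution: C_1e^(t)(-1,3,1) + C_2e^(-2t)(0,1,0) + C_3e^(-4t)(1,0,0).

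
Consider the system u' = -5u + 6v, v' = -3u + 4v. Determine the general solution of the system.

u(t) = -2c_1e^(-2t) - c_2e^(t), v(t) = -c_1e^(-2t) - c_2e^(t)

Coefficient matrix A = [[-5, 6], [-3, 4]].
Characteristic polynomial det(A - λI) = λ^2 + λ - 2 = 0.
Eigenvalues λ = -2, 1.
For λ=-2: (A-λI) row 1 is [-3, 6], so an eigenvector is (-2, -1).
For λ=1: (A-λI) row 1 is [-6, 6], so an eigenvector is (-1, -1).
General solution: c_1e^(-2t)(-2,-1) + c_2e^(t)(-1,-1).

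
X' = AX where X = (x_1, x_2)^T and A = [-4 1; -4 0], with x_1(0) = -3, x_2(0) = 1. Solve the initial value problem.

Coefficient matrix A = [[-4, 1], [-4, 0]].
Characteristic polynomial det(A - λI) = λ^2 + 4λ + 4 = 0.
Single eigenvalue λ = -2 with algebraic multiplicity 2.
Eigenvector v = (-1,-2); generalized eigenvector w with (A-λI)w=v is (2,3).
General solution: e^(-2t)[C_1·v + C_2·(t·v + w)].
Applying x_1(0)=-3, x_2(0)=1 gives C_1=-11, C_2=-7.

x_1(t) = 7te^(-2t) - 3e^(-2t), x_2(t) = 14te^(-2t) + e^(-2t)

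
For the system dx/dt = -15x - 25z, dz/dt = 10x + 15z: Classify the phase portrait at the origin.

A = [[-15,-25],[10,15]]; det(A-λI) = λ^2 + 25.
λ = 0 ± 5i: zero real part.

center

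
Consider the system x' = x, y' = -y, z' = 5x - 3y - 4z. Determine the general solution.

x(t) = K_1e^(t), y(t) = K_2e^(-t), z(t) = K_1e^(t) - K_2e^(-t) - K_3e^(-4t)

Coefficient matrix A = [[1, 0, 0], [0, -1, 0], [5, -3, -4]].
det(A - λI) = 0 gives eigenvalues λ = 1, -1, -4.
For λ=1: eigenvector (1,0,1).
For λ=-1: eigenvector (0,1,-1).
For λ=-4: eigenvector (0,0,-1).
General solution: K_1e^(t)(1,0,1) + K_2e^(-t)(0,1,-1) + K_3e^(-4t)(0,0,-1).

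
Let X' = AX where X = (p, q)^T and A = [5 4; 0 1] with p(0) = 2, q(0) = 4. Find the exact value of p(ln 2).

A = [[5,4],[0,1]]; eigenvalues λ = 1, 5.
Eigenvectors: (-1,1) for λ=1, (1,0) for λ=5.
From the initial condition, c_1 = 4, c_2 = 6.
p(ln 2) = (4)(2^1)(-1) + (6)(2^5)(1) = 184.

184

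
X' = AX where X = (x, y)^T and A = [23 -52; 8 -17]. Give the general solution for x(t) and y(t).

x(t) = -2c_1e^(3t)sin(4t) - 3c_1e^(3t)cos(4t) - 3c_2e^(3t)sin(4t) + 2c_2e^(3t)cos(4t), y(t) = -c_1e^(3t)sin(4t) - c_1e^(3t)cos(4t) - c_2e^(3t)sin(4t) + c_2e^(3t)cos(4t)

Coefficient matrix A = [[23, -52], [8, -17]].
Characteristic polynomial det(A - λI) = λ^2 - 6λ + 25 = 0.
Eigenvalues λ = 3 ± 4i (complex conjugate pair).
For λ=3+4i: an eigenvector is (-3,-1) - i(-2,-1) = (-3 + 2i, -1 + i).
A real fundamental pair from Re and Im of e^((3+4i)t)v: X_1 = e^(3t)(cos(4t)·(-3,-1) + sin(4t)·(-2,-1)), X_2 = e^(3t)(sin(4t)·(-3,-1) - cos(4t)·(-2,-1)).
General solution: c_1X_1 + c_2X_2.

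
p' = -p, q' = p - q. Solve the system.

Coefficient matrix A = [[-1, 0], [1, -1]].
Characteristic polynomial det(A - λI) = λ^2 + 2λ + 1 = 0.
Single eigenvalue λ = -1 with algebraic multiplicity 2.
Eigenvector v = (0,-1); generalized eigenvector w with (A-λI)w=v is (-1,-2).
General solution: e^(-t)[C_1·v + C_2·(t·v + w)].

p(t) = -C_2e^(-t), q(t) = -C_1e^(-t) - C_2te^(-t) - 2C_2e^(-t)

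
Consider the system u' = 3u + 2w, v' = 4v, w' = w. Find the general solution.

Coefficient matrix A = [[3, 0, 2], [0, 4, 0], [0, 0, 1]].
det(A - λI) = 0 gives eigenvalues λ = 4, 3, 1.
For λ=4: eigenvector (0,1,0).
For λ=3: eigenvector (1,0,0).
For λ=1: eigenvector (-1,0,1).
General solution: C_1e^(4t)(0,1,0) + C_2e^(3t)(1,0,0) + C_3e^(t)(-1,0,1).

u(t) = C_2e^(3t) - C_3e^(t), v(t) = C_1e^(4t), w(t) = C_3e^(t)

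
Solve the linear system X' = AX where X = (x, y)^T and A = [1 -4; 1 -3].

x(t) = -2C_1e^(-t) - 2C_2te^(-t) + C_2e^(-t), y(t) = -C_1e^(-t) - C_2te^(-t) + C_2e^(-t)

Coefficient matrix A = [[1, -4], [1, -3]].
Characteristic polynomial det(A - λI) = λ^2 + 2λ + 1 = 0.
Single eigenvalue λ = -1 with algebraic multiplicity 2.
Eigenvector v = (-2,-1); generalized eigenvector w with (A-λI)w=v is (1,1).
General solution: e^(-t)[C_1·v + C_2·(t·v + w)].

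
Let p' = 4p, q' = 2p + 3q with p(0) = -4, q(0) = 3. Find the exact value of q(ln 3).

-351

A = [[4,0],[2,3]]; eigenvalues λ = 4, 3.
Eigenvectors: (-1,-2) for λ=4, (0,-1) for λ=3.
From the initial condition, c_1 = 4, c_2 = -11.
q(ln 3) = (4)(3^4)(-2) + (-11)(3^3)(-1) = -351.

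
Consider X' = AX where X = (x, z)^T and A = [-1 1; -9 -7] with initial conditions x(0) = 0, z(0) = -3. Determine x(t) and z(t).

Coefficient matrix A = [[-1, 1], [-9, -7]].
Characteristic polynomial det(A - λI) = λ^2 + 8λ + 16 = 0.
Single eigenvalue λ = -4 with algebraic multiplicity 2.
Eigenvector v = (-1,3); generalized eigenvector w with (A-λI)w=v is (-1,2).
General solution: e^(-4t)[K_1·v + K_2·(t·v + w)].
Applying x(0)=0, z(0)=-3 gives K_1=-3, K_2=3.

x(t) = -3te^(-4t), z(t) = 9te^(-4t) - 3e^(-4t)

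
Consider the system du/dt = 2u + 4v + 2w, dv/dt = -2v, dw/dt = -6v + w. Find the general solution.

Coefficient matrix A = [[2, 4, 2], [0, -2, 0], [0, -6, 1]].
det(A - λI) = 0 gives eigenvalues λ = 2, -2, 1.
For λ=2: eigenvector (1,0,0).
For λ=-2: eigenvector (-2,1,2).
For λ=1: eigenvector (-2,0,1).
General solution: C_1e^(2t)(1,0,0) + C_2e^(-2t)(-2,1,2) + C_3e^(t)(-2,0,1).

u(t) = C_1e^(2t) - 2C_2e^(-2t) - 2C_3e^(t), v(t) = C_2e^(-2t), w(t) = 2C_2e^(-2t) + C_3e^(t)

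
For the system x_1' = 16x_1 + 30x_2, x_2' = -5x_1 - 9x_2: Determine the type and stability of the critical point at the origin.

A = [[16,30],[-5,-9]]; det(A-λI) = λ^2 - 7λ + 6.
λ = 1, 6: both positive.

unstable node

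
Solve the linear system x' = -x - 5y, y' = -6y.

Coefficient matrix A = [[-1, -5], [0, -6]].
Characteristic polynomial det(A - λI) = λ^2 + 7λ + 6 = 0.
Eigenvalues λ = -6, -1.
For λ=-6: (A-λI) row 1 is [5, -5], so an eigenvector is (1, 1).
For λ=-1: (A-λI) row 1 is [0, -5], so an eigenvector is (-1, 0).
General solution: K_1e^(-6t)(1,1) + K_2e^(-t)(-1,0).

x(t) = K_1e^(-6t) - K_2e^(-t), y(t) = K_1e^(-6t)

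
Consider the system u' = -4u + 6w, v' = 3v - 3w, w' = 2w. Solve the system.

u(t) = -c_1e^(-4t) + c_3e^(2t), v(t) = c_2e^(3t) + 3c_3e^(2t), w(t) = c_3e^(2t)

Coefficient matrix A = [[-4, 0, 6], [0, 3, -3], [0, 0, 2]].
det(A - λI) = 0 gives eigenvalues λ = -4, 3, 2.
For λ=-4: eigenvector (-1,0,0).
For λ=3: eigenvector (0,1,0).
For λ=2: eigenvector (1,3,1).
General solution: c_1e^(-4t)(-1,0,0) + c_2e^(3t)(0,1,0) + c_3e^(2t)(1,3,1).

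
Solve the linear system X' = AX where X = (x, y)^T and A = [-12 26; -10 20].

Coefficient matrix A = [[-12, 26], [-10, 20]].
Characteristic polynomial det(A - λI) = λ^2 - 8λ + 20 = 0.
Eigenvalues λ = 4 ± 2i (complex conjugate pair).
For λ=4+2i: an eigenvector is (-2,-1) - i(3,2) = (-2 - 3i, -1 - 2i).
A real fundamental pair from Re and Im of e^((4+2i)t)v: X_1 = e^(4t)(cos(2t)·(-2,-1) + sin(2t)·(3,2)), X_2 = e^(4t)(sin(2t)·(-2,-1) - cos(2t)·(3,2)).
General solution: K_1X_1 + K_2X_2.

x(t) = 3K_1e^(4t)sin(2t) - 2K_1e^(4t)cos(2t) - 2K_2e^(4t)sin(2t) - 3K_2e^(4t)cos(2t), y(t) = 2K_1e^(4t)sin(2t) - K_1e^(4t)cos(2t) - K_2e^(4t)sin(2t) - 2K_2e^(4t)cos(2t)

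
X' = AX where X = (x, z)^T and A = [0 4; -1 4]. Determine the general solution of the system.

x(t) = 2C_1e^(2t) + 2C_2te^(2t) - 3C_2e^(2t), z(t) = C_1e^(2t) + C_2te^(2t) - C_2e^(2t)

Coefficient matrix A = [[0, 4], [-1, 4]].
Characteristic polynomial det(A - λI) = λ^2 - 4λ + 4 = 0.
Single eigenvalue λ = 2 with algebraic multiplicity 2.
Eigenvector v = (2,1); generalized eigenvector w with (A-λI)w=v is (-3,-1).
General solution: e^(2t)[C_1·v + C_2·(t·v + w)].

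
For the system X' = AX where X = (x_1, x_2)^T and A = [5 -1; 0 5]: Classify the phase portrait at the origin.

unstable improper node

A = [[5,-1],[0,5]]; det(A-λI) = λ^2 - 10λ + 25.
repeated λ = 5 with a single eigenvector.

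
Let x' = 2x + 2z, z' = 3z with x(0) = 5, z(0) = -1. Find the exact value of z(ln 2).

A = [[2,2],[0,3]]; eigenvalues λ = 2, 3.
Eigenvectors: (1,0) for λ=2, (-2,-1) for λ=3.
From the initial condition, c_1 = 7, c_2 = 1.
z(ln 2) = (7)(2^2)(0) + (1)(2^3)(-1) = -8.

-8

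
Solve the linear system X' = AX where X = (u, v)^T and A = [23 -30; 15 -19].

Coefficient matrix A = [[23, -30], [15, -19]].
Characteristic polynomial det(A - λI) = λ^2 - 4λ + 13 = 0.
Eigenvalues λ = 2 ± 3i (complex conjugate pair).
For λ=2+3i: an eigenvector is (1,1) - i(-3,-2) = (1 + 3i, 1 + 2i).
A real fundamental pair from Re and Im of e^((2+3i)t)v: X_1 = e^(2t)(cos(3t)·(1,1) + sin(3t)·(-3,-2)), X_2 = e^(2t)(sin(3t)·(1,1) - cos(3t)·(-3,-2)).
General solution: c_1X_1 + c_2X_2.

u(t) = -3c_1e^(2t)sin(3t) + c_1e^(2t)cos(3t) + c_2e^(2t)sin(3t) + 3c_2e^(2t)cos(3t), v(t) = -2c_1e^(2t)sin(3t) + c_1e^(2t)cos(3t) + c_2e^(2t)sin(3t) + 2c_2e^(2t)cos(3t)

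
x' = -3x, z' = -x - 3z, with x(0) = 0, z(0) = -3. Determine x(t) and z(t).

Coefficient matrix A = [[-3, 0], [-1, -3]].
Characteristic polynomial det(A - λI) = λ^2 + 6λ + 9 = 0.
Single eigenvalue λ = -3 with algebraic multiplicity 2.
Eigenvector v = (0,-1); generalized eigenvector w with (A-λI)w=v is (1,0).
General solution: e^(-3t)[c_1·v + c_2·(t·v + w)].
Applying x(0)=0, z(0)=-3 gives c_1=3, c_2=0.

x(t) = 0, z(t) = -3e^(-3t)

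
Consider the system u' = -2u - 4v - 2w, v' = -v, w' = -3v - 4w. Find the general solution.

Coefficient matrix A = [[-2, -4, -2], [0, -1, 0], [0, -3, -4]].
det(A - λI) = 0 gives eigenvalues λ = -4, -2, -1.
For λ=-4: eigenvector (1,0,1).
For λ=-2: eigenvector (-1,0,0).
For λ=-1: eigenvector (-2,1,-1).
General solution: c_1e^(-4t)(1,0,1) + c_2e^(-2t)(-1,0,0) + c_3e^(-t)(-2,1,-1).

u(t) = c_1e^(-4t) - c_2e^(-2t) - 2c_3e^(-t), v(t) = c_3e^(-t), w(t) = c_1e^(-4t) - c_3e^(-t)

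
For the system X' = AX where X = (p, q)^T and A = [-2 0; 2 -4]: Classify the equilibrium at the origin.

A = [[-2,0],[2,-4]]; det(A-λI) = λ^2 + 6λ + 8.
λ = -4, -2: both negative.

stable node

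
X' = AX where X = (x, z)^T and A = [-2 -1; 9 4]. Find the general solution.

x(t) = -K_1e^(t) - K_2te^(t) + K_2e^(t), z(t) = 3K_1e^(t) + 3K_2te^(t) - 2K_2e^(t)

Coefficient matrix A = [[-2, -1], [9, 4]].
Characteristic polynomial det(A - λI) = λ^2 - 2λ + 1 = 0.
Single eigenvalue λ = 1 with algebraic multiplicity 2.
Eigenvector v = (-1,3); generalized eigenvector w with (A-λI)w=v is (1,-2).
General solution: e^(t)[K_1·v + K_2·(t·v + w)].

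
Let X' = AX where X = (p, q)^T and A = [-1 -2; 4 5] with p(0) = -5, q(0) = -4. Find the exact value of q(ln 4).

A = [[-1,-2],[4,5]]; eigenvalues λ = 1, 3.
Eigenvectors: (-1,1) for λ=1, (-1,2) for λ=3.
From the initial condition, c_1 = 14, c_2 = -9.
q(ln 4) = (14)(4^1)(1) + (-9)(4^3)(2) = -1096.

-1096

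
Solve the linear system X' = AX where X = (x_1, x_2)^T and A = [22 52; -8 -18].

x_1(t) = 2K_1e^(2t)sin(4t) + 3K_1e^(2t)cos(4t) + 3K_2e^(2t)sin(4t) - 2K_2e^(2t)cos(4t), x_2(t) = -K_1e^(2t)sin(4t) - K_1e^(2t)cos(4t) - K_2e^(2t)sin(4t) + K_2e^(2t)cos(4t)

Coefficient matrix A = [[22, 52], [-8, -18]].
Characteristic polynomial det(A - λI) = λ^2 - 4λ + 20 = 0.
Eigenvalues λ = 2 ± 4i (complex conjugate pair).
For λ=2+4i: an eigenvector is (3,-1) - i(2,-1) = (3 - 2i, -1 + i).
A real fundamental pair from Re and Im of e^((2+4i)t)v: X_1 = e^(2t)(cos(4t)·(3,-1) + sin(4t)·(2,-1)), X_2 = e^(2t)(sin(4t)·(3,-1) - cos(4t)·(2,-1)).
General solution: K_1X_1 + K_2X_2.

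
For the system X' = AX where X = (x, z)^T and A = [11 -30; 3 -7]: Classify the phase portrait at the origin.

unstable spiral

A = [[11,-30],[3,-7]]; det(A-λI) = λ^2 - 4λ + 13.
λ = 2 ± 3i: positive real part.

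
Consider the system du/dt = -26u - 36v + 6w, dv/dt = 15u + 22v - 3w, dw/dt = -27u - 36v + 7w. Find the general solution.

u(t) = 2c_1e^(-2t) + 3c_2e^(4t) + 2c_3e^(t), v(t) = -c_1e^(-2t) - 2c_2e^(4t) - c_3e^(t), w(t) = 2c_1e^(-2t) + 3c_2e^(4t) + 3c_3e^(t)

Coefficient matrix A = [[-26, -36, 6], [15, 22, -3], [-27, -36, 7]].
det(A - λI) = 0 gives eigenvalues λ = -2, 4, 1.
For λ=-2: eigenvector (2,-1,2).
For λ=4: eigenvector (3,-2,3).
For λ=1: eigenvector (2,-1,3).
General solution: c_1e^(-2t)(2,-1,2) + c_2e^(4t)(3,-2,3) + c_3e^(t)(2,-1,3).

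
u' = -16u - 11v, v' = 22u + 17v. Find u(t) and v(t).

u(t) = -C_1e^(-5t) - C_2e^(6t), v(t) = C_1e^(-5t) + 2C_2e^(6t)

Coefficient matrix A = [[-16, -11], [22, 17]].
Characteristic polynomial det(A - λI) = λ^2 - λ - 30 = 0.
Eigenvalues λ = -5, 6.
For λ=-5: (A-λI) row 1 is [-11, -11], so an eigenvector is (-1, 1).
For λ=6: (A-λI) row 1 is [-22, -11], so an eigenvector is (-1, 2).
General solution: C_1e^(-5t)(-1,1) + C_2e^(6t)(-1,2).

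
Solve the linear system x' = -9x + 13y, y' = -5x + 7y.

x(t) = 3c_1e^(-t)sin(t) - 2c_1e^(-t)cos(t) - 2c_2e^(-t)sin(t) - 3c_2e^(-t)cos(t), y(t) = 2c_1e^(-t)sin(t) - c_1e^(-t)cos(t) - c_2e^(-t)sin(t) - 2c_2e^(-t)cos(t)

Coefficient matrix A = [[-9, 13], [-5, 7]].
Characteristic polynomial det(A - λI) = λ^2 + 2λ + 2 = 0.
Eigenvalues λ = -1 ± i (complex conjugate pair).
For λ=-1+i: an eigenvector is (-2,-1) - i(3,2) = (-2 - 3i, -1 - 2i).
A real fundamental pair from Re and Im of e^((-1+i)t)v: X_1 = e^(-t)(cos(t)·(-2,-1) + sin(t)·(3,2)), X_2 = e^(-t)(sin(t)·(-2,-1) - cos(t)·(3,2)).
General solution: c_1X_1 + c_2X_2.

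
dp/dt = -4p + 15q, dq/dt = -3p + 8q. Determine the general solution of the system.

p(t) = -K_1e^(2t)sin(3t) - 2K_1e^(2t)cos(3t) - 2K_2e^(2t)sin(3t) + K_2e^(2t)cos(3t), q(t) = -K_1e^(2t)cos(3t) - K_2e^(2t)sin(3t)

Coefficient matrix A = [[-4, 15], [-3, 8]].
Characteristic polynomial det(A - λI) = λ^2 - 4λ + 13 = 0.
Eigenvalues λ = 2 ± 3i (complex conjugate pair).
For λ=2+3i: an eigenvector is (-2,-1) - i(-1,0) = (-2 + i, -1).
A real fundamental pair from Re and Im of e^((2+3i)t)v: X_1 = e^(2t)(cos(3t)·(-2,-1) + sin(3t)·(-1,0)), X_2 = e^(2t)(sin(3t)·(-2,-1) - cos(3t)·(-1,0)).
General solution: K_1X_1 + K_2X_2.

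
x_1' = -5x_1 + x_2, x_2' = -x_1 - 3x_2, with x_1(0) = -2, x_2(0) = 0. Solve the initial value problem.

Coefficient matrix A = [[-5, 1], [-1, -3]].
Characteristic polynomial det(A - λI) = λ^2 + 8λ + 16 = 0.
Single eigenvalue λ = -4 with algebraic multiplicity 2.
Eigenvector v = (1,1); generalized eigenvector w with (A-λI)w=v is (2,3).
General solution: e^(-4t)[c_1·v + c_2·(t·v + w)].
Applying x_1(0)=-2, x_2(0)=0 gives c_1=-6, c_2=2.

x_1(t) = 2te^(-4t) - 2e^(-4t), x_2(t) = 2te^(-4t)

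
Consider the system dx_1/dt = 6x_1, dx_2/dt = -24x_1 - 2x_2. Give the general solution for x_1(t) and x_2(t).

x_1(t) = -C_2e^(6t), x_2(t) = C_1e^(-2t) + 3C_2e^(6t)

Coefficient matrix A = [[6, 0], [-24, -2]].
Characteristic polynomial det(A - λI) = λ^2 - 4λ - 12 = 0.
Eigenvalues λ = -2, 6.
For λ=-2: (A-λI) row 1 is [8, 0], so an eigenvector is (0, 1).
For λ=6: (A-λI) row 2 is [-24, -8], so an eigenvector is (-1, 3).
General solution: C_1e^(-2t)(0,1) + C_2e^(6t)(-1,3).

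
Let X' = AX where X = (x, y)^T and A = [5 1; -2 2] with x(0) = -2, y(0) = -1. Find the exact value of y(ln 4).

896

A = [[5,1],[-2,2]]; eigenvalues λ = 3, 4.
Eigenvectors: (1,-2) for λ=3, (-1,1) for λ=4.
From the initial condition, c_1 = 3, c_2 = 5.
y(ln 4) = (3)(4^3)(-2) + (5)(4^4)(1) = 896.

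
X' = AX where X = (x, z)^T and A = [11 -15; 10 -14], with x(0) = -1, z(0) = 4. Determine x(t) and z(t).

Coefficient matrix A = [[11, -15], [10, -14]].
Characteristic polynomial det(A - λI) = λ^2 + 3λ - 4 = 0.
Eigenvalues λ = 1, -4.
For λ=1: (A-λI) row 1 is [10, -15], so an eigenvector is (3, 2).
For λ=-4: (A-λI) row 1 is [15, -15], so an eigenvector is (1, 1).
General solution: K_1e^(t)(3,2) + K_2e^(-4t)(1,1).
Applying x(0)=-1, z(0)=4 gives K_1=-5, K_2=14.

x(t) = -15e^(t) + 14e^(-4t), z(t) = -10e^(t) + 14e^(-4t)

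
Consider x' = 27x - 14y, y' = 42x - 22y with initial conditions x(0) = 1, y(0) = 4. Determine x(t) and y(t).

Coefficient matrix A = [[27, -14], [42, -22]].
Characteristic polynomial det(A - λI) = λ^2 - 5λ - 6 = 0.
Eigenvalues λ = -1, 6.
For λ=-1: (A-λI) row 1 is [28, -14], so an eigenvector is (1, 2).
For λ=6: (A-λI) row 1 is [21, -14], so an eigenvector is (2, 3).
General solution: K_1e^(-t)(1,2) + K_2e^(6t)(2,3).
Applying x(0)=1, y(0)=4 gives K_1=5, K_2=-2.

x(t) = -4e^(6t) + 5e^(-t), y(t) = -6e^(6t) + 10e^(-t)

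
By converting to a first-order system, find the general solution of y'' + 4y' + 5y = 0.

Let x_1 = y, x_2 = y'. Then x_1' = x_2 and x_2' = -5x_1 - 4x_2.
A = [[0,1],[-5,-4]]; det(A-λI) = λ^2 + 4λ + 5.
Eigenvalues λ = -2 ± i.

y(t) = c_1e^(-2t)cos(t) + c_2e^(-2t)sin(t)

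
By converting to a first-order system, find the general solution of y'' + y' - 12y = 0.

Let x_1 = y, x_2 = y'. Then x_1' = x_2 and x_2' = 12x_1 - x_2.
A = [[0,1],[12,-1]]; det(A-λI) = λ^2 + λ - 12.
Eigenvalues λ = 3, -4 with eigenvectors (1,3), (1,-4).

y(t) = K_1e^(3t) + K_2e^(-4t)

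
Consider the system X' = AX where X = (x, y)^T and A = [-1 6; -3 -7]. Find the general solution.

Coefficient matrix A = [[-1, 6], [-3, -7]].
Characteristic polynomial det(A - λI) = λ^2 + 8λ + 25 = 0.
Eigenvalues λ = -4 ± 3i (complex conjugate pair).
For λ=-4+3i: an eigenvector is (1,-1) - i(-1,0) = (1 + i, -1).
A real fundamental pair from Re and Im of e^((-4+3i)t)v: X_1 = e^(-4t)(cos(3t)·(1,-1) + sin(3t)·(-1,0)), X_2 = e^(-4t)(sin(3t)·(1,-1) - cos(3t)·(-1,0)).
General solution: c_1X_1 + c_2X_2.

x(t) = -c_1e^(-4t)sin(3t) + c_1e^(-4t)cos(3t) + c_2e^(-4t)sin(3t) + c_2e^(-4t)cos(3t), y(t) = -c_1e^(-4t)cos(3t) - c_2e^(-4t)sin(3t)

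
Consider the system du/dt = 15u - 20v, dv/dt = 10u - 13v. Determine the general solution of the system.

u(t) = -c_1e^(t)sin(2t) - 3c_1e^(t)cos(2t) - 3c_2e^(t)sin(2t) + c_2e^(t)cos(2t), v(t) = -c_1e^(t)sin(2t) - 2c_1e^(t)cos(2t) - 2c_2e^(t)sin(2t) + c_2e^(t)cos(2t)

Coefficient matrix A = [[15, -20], [10, -13]].
Characteristic polynomial det(A - λI) = λ^2 - 2λ + 5 = 0.
Eigenvalues λ = 1 ± 2i (complex conjugate pair).
For λ=1+2i: an eigenvector is (-3,-2) - i(-1,-1) = (-3 + i, -2 + i).
A real fundamental pair from Re and Im of e^((1+2i)t)v: X_1 = e^(t)(cos(2t)·(-3,-2) + sin(2t)·(-1,-1)), X_2 = e^(t)(sin(2t)·(-3,-2) - cos(2t)·(-1,-1)).
General solution: c_1X_1 + c_2X_2.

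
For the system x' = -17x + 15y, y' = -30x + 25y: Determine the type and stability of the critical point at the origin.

A = [[-17,15],[-30,25]]; det(A-λI) = λ^2 - 8λ + 25.
λ = 4 ± 3i: positive real part.

unstable spiral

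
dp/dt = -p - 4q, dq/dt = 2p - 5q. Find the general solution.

Coefficient matrix A = [[-1, -4], [2, -5]].
Characteristic polynomial det(A - λI) = λ^2 + 6λ + 13 = 0.
Eigenvalues λ = -3 ± 2i (complex conjugate pair).
For λ=-3+2i: an eigenvector is (-1,-1) - i(1,0) = (-1 - i, -1).
A real fundamental pair from Re and Im of e^((-3+2i)t)v: X_1 = e^(-3t)(cos(2t)·(-1,-1) + sin(2t)·(1,0)), X_2 = e^(-3t)(sin(2t)·(-1,-1) - cos(2t)·(1,0)).
General solution: C_1X_1 + C_2X_2.

p(t) = C_1e^(-3t)sin(2t) - C_1e^(-3t)cos(2t) - C_2e^(-3t)sin(2t) - C_2e^(-3t)cos(2t), q(t) = -C_1e^(-3t)cos(2t) - C_2e^(-3t)sin(2t)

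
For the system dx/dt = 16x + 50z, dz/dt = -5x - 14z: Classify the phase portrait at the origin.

A = [[16,50],[-5,-14]]; det(A-λI) = λ^2 - 2λ + 26.
λ = 1 ± 5i: positive real part.

unstable spiral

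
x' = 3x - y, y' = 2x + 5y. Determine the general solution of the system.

x(t) = -C_1e^(4t)cos(t) - C_2e^(4t)sin(t), y(t) = -C_1e^(4t)sin(t) + C_1e^(4t)cos(t) + C_2e^(4t)sin(t) + C_2e^(4t)cos(t)

Coefficient matrix A = [[3, -1], [2, 5]].
Characteristic polynomial det(A - λI) = λ^2 - 8λ + 17 = 0.
Eigenvalues λ = 4 ± i (complex conjugate pair).
For λ=4+i: an eigenvector is (-1,1) - i(0,-1) = (-1, 1 + i).
A real fundamental pair from Re and Im of e^((4+i)t)v: X_1 = e^(4t)(cos(t)·(-1,1) + sin(t)·(0,-1)), X_2 = e^(4t)(sin(t)·(-1,1) - cos(t)·(0,-1)).
General solution: C_1X_1 + C_2X_2.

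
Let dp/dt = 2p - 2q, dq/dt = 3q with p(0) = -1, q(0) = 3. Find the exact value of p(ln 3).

-117

A = [[2,-2],[0,3]]; eigenvalues λ = 2, 3.
Eigenvectors: (1,0) for λ=2, (2,-1) for λ=3.
From the initial condition, c_1 = 5, c_2 = -3.
p(ln 3) = (5)(3^2)(1) + (-3)(3^3)(2) = -117.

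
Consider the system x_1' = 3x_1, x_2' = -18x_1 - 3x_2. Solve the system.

x_1(t) = -c_1e^(3t), x_2(t) = 3c_1e^(3t) - c_2e^(-3t)

Coefficient matrix A = [[3, 0], [-18, -3]].
Characteristic polynomial det(A - λI) = λ^2 - 9 = 0.
Eigenvalues λ = 3, -3.
For λ=3: (A-λI) row 2 is [-18, -6], so an eigenvector is (-1, 3).
For λ=-3: (A-λI) row 1 is [6, 0], so an eigenvector is (0, -1).
General solution: c_1e^(3t)(-1,3) + c_2e^(-3t)(0,-1).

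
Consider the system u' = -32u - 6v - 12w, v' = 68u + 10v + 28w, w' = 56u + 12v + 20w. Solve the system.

Coefficient matrix A = [[-32, -6, -12], [68, 10, 28], [56, 12, 20]].
det(A - λI) = 0 gives eigenvalues λ = 4, -2, -4.
For λ=4: eigenvector (1,-2,-2).
For λ=-2: eigenvector (1,-1,-2).
For λ=-4: eigenvector (0,-2,1).
General solution: K_1e^(4t)(1,-2,-2) + K_2e^(-2t)(1,-1,-2) + K_3e^(-4t)(0,-2,1).

u(t) = K_1e^(4t) + K_2e^(-2t), v(t) = -2K_1e^(4t) - K_2e^(-2t) - 2K_3e^(-4t), w(t) = -2K_1e^(4t) - 2K_2e^(-2t) + K_3e^(-4t)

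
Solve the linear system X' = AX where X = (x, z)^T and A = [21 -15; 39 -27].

Coefficient matrix A = [[21, -15], [39, -27]].
Characteristic polynomial det(A - λI) = λ^2 + 6λ + 18 = 0.
Eigenvalues λ = -3 ± 3i (complex conjugate pair).
For λ=-3+3i: an eigenvector is (2,3) - i(1,2) = (2 - i, 3 - 2i).
A real fundamental pair from Re and Im of e^((-3+3i)t)v: X_1 = e^(-3t)(cos(3t)·(2,3) + sin(3t)·(1,2)), X_2 = e^(-3t)(sin(3t)·(2,3) - cos(3t)·(1,2)).
General solution: c_1X_1 + c_2X_2.

x(t) = c_1e^(-3t)sin(3t) + 2c_1e^(-3t)cos(3t) + 2c_2e^(-3t)sin(3t) - c_2e^(-3t)cos(3t), z(t) = 2c_1e^(-3t)sin(3t) + 3c_1e^(-3t)cos(3t) + 3c_2e^(-3t)sin(3t) - 2c_2e^(-3t)cos(3t)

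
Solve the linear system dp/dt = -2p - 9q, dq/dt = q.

p(t) = -K_1e^(-2t) + 3K_2e^(t), q(t) = -K_2e^(t)

Coefficient matrix A = [[-2, -9], [0, 1]].
Characteristic polynomial det(A - λI) = λ^2 + λ - 2 = 0.
Eigenvalues λ = -2, 1.
For λ=-2: (A-λI) row 1 is [0, -9], so an eigenvector is (-1, 0).
For λ=1: (A-λI) row 1 is [-3, -9], so an eigenvector is (3, -1).
General solution: K_1e^(-2t)(-1,0) + K_2e^(t)(3,-1).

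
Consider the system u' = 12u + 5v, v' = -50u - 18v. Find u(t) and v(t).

Coefficient matrix A = [[12, 5], [-50, -18]].
Characteristic polynomial det(A - λI) = λ^2 + 6λ + 34 = 0.
Eigenvalues λ = -3 ± 5i (complex conjugate pair).
For λ=-3+5i: an eigenvector is (-1,3) - i(0,1) = (-1, 3 - i).
A real fundamental pair from Re and Im of e^((-3+5i)t)v: X_1 = e^(-3t)(cos(5t)·(-1,3) + sin(5t)·(0,1)), X_2 = e^(-3t)(sin(5t)·(-1,3) - cos(5t)·(0,1)).
General solution: c_1X_1 + c_2X_2.

u(t) = -c_1e^(-3t)cos(5t) - c_2e^(-3t)sin(5t), v(t) = c_1e^(-3t)sin(5t) + 3c_1e^(-3t)cos(5t) + 3c_2e^(-3t)sin(5t) - c_2e^(-3t)cos(5t)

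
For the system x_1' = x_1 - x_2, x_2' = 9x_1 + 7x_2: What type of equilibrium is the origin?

A = [[1,-1],[9,7]]; det(A-λI) = λ^2 - 8λ + 16.
repeated λ = 4 with a single eigenvector.

unstable improper node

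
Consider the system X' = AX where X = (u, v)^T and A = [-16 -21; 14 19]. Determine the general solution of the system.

u(t) = -C_1e^(5t) + 3C_2e^(-2t), v(t) = C_1e^(5t) - 2C_2e^(-2t)

Coefficient matrix A = [[-16, -21], [14, 19]].
Characteristic polynomial det(A - λI) = λ^2 - 3λ - 10 = 0.
Eigenvalues λ = 5, -2.
For λ=5: (A-λI) row 1 is [-21, -21], so an eigenvector is (-1, 1).
For λ=-2: (A-λI) row 1 is [-14, -21], so an eigenvector is (3, -2).
General solution: C_1e^(5t)(-1,1) + C_2e^(-2t)(3,-2).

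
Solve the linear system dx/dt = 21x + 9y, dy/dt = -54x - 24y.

x(t) = -C_1e^(3t) + C_2e^(-6t), y(t) = 2C_1e^(3t) - 3C_2e^(-6t)

Coefficient matrix A = [[21, 9], [-54, -24]].
Characteristic polynomial det(A - λI) = λ^2 + 3λ - 18 = 0.
Eigenvalues λ = 3, -6.
For λ=3: (A-λI) row 1 is [18, 9], so an eigenvector is (-1, 2).
For λ=-6: (A-λI) row 1 is [27, 9], so an eigenvector is (1, -3).
General solution: C_1e^(3t)(-1,2) + C_2e^(-6t)(1,-3).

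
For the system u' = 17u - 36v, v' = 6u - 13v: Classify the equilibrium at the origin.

saddle

A = [[17,-36],[6,-13]]; det(A-λI) = λ^2 - 4λ - 5.
λ = -1, 5: opposite signs.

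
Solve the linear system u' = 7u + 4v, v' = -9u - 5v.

u(t) = 2c_1e^(t) + 2c_2te^(t) - c_2e^(t), v(t) = -3c_1e^(t) - 3c_2te^(t) + 2c_2e^(t)

Coefficient matrix A = [[7, 4], [-9, -5]].
Characteristic polynomial det(A - λI) = λ^2 - 2λ + 1 = 0.
Single eigenvalue λ = 1 with algebraic multiplicity 2.
Eigenvector v = (2,-3); generalized eigenvector w with (A-λI)w=v is (-1,2).
General solution: e^(t)[c_1·v + c_2·(t·v + w)].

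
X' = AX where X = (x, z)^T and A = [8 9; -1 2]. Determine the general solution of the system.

x(t) = -3c_1e^(5t) - 3c_2te^(5t) + 2c_2e^(5t), z(t) = c_1e^(5t) + c_2te^(5t) - c_2e^(5t)

Coefficient matrix A = [[8, 9], [-1, 2]].
Characteristic polynomial det(A - λI) = λ^2 - 10λ + 25 = 0.
Single eigenvalue λ = 5 with algebraic multiplicity 2.
Eigenvector v = (-3,1); generalized eigenvector w with (A-λI)w=v is (2,-1).
General solution: e^(5t)[c_1·v + c_2·(t·v + w)].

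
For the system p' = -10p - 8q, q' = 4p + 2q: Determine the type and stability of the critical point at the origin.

A = [[-10,-8],[4,2]]; det(A-λI) = λ^2 + 8λ + 12.
λ = -6, -2: both negative.

stable node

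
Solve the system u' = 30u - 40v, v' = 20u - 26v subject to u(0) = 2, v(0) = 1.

Coefficient matrix A = [[30, -40], [20, -26]].
Characteristic polynomial det(A - λI) = λ^2 - 4λ + 20 = 0.
Eigenvalues λ = 2 ± 4i (complex conjugate pair).
For λ=2+4i: an eigenvector is (1,1) - i(-3,-2) = (1 + 3i, 1 + 2i).
A real fundamental pair from Re and Im of e^((2+4i)t)v: X_1 = e^(2t)(cos(4t)·(1,1) + sin(4t)·(-3,-2)), X_2 = e^(2t)(sin(4t)·(1,1) - cos(4t)·(-3,-2)).
General solution: c_1X_1 + c_2X_2.
Applying u(0)=2, v(0)=1 gives c_1=-1, c_2=1.

u(t) = 4e^(2t)sin(4t) + 2e^(2t)cos(4t), v(t) = 3e^(2t)sin(4t) + e^(2t)cos(4t)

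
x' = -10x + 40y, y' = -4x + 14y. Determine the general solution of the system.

Coefficient matrix A = [[-10, 40], [-4, 14]].
Characteristic polynomial det(A - λI) = λ^2 - 4λ + 20 = 0.
Eigenvalues λ = 2 ± 4i (complex conjugate pair).
For λ=2+4i: an eigenvector is (1,0) - i(-3,-1) = (1 + 3i, 0 + i).
A real fundamental pair from Re and Im of e^((2+4i)t)v: X_1 = e^(2t)(cos(4t)·(1,0) + sin(4t)·(-3,-1)), X_2 = e^(2t)(sin(4t)·(1,0) - cos(4t)·(-3,-1)).
General solution: c_1X_1 + c_2X_2.

x(t) = -3c_1e^(2t)sin(4t) + c_1e^(2t)cos(4t) + c_2e^(2t)sin(4t) + 3c_2e^(2t)cos(4t), y(t) = -c_1e^(2t)sin(4t) + c_2e^(2t)cos(4t)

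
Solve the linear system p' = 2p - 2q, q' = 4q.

p(t) = C_1e^(2t) - C_2e^(4t), q(t) = C_2e^(4t)

Coefficient matrix A = [[2, -2], [0, 4]].
Characteristic polynomial det(A - λI) = λ^2 - 6λ + 8 = 0.
Eigenvalues λ = 2, 4.
For λ=2: (A-λI) row 1 is [0, -2], so an eigenvector is (1, 0).
For λ=4: (A-λI) row 1 is [-2, -2], so an eigenvector is (-1, 1).
General solution: C_1e^(2t)(1,0) + C_2e^(4t)(-1,1).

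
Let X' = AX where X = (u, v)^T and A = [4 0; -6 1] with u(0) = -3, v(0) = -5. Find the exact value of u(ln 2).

-48

A = [[4,0],[-6,1]]; eigenvalues λ = 1, 4.
Eigenvectors: (0,1) for λ=1, (-1,2) for λ=4.
From the initial condition, c_1 = -11, c_2 = 3.
u(ln 2) = (-11)(2^1)(0) + (3)(2^4)(-1) = -48.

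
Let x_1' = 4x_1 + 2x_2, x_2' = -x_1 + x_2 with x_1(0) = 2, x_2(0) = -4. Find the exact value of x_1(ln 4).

A = [[4,2],[-1,1]]; eigenvalues λ = 3, 2.
Eigenvectors: (-2,1) for λ=3, (-1,1) for λ=2.
From the initial condition, c_1 = 2, c_2 = -6.
x_1(ln 4) = (2)(4^3)(-2) + (-6)(4^2)(-1) = -160.

-160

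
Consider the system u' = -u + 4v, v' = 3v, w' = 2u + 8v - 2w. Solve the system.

Coefficient matrix A = [[-1, 4, 0], [0, 3, 0], [2, 8, -2]].
det(A - λI) = 0 gives eigenvalues λ = -2, -1, 3.
For λ=-2: eigenvector (0,0,1).
For λ=-1: eigenvector (-1,0,-2).
For λ=3: eigenvector (1,1,2).
General solution: c_1e^(-2t)(0,0,1) + c_2e^(-t)(-1,0,-2) + c_3e^(3t)(1,1,2).

u(t) = -c_2e^(-t) + c_3e^(3t), v(t) = c_3e^(3t), w(t) = c_1e^(-2t) - 2c_2e^(-t) + 2c_3e^(3t)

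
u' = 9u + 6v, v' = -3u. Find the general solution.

u(t) = c_1e^(3t) - 2c_2e^(6t), v(t) = -c_1e^(3t) + c_2e^(6t)

Coefficient matrix A = [[9, 6], [-3, 0]].
Characteristic polynomial det(A - λI) = λ^2 - 9λ + 18 = 0.
Eigenvalues λ = 3, 6.
For λ=3: (A-λI) row 1 is [6, 6], so an eigenvector is (1, -1).
For λ=6: (A-λI) row 1 is [3, 6], so an eigenvector is (-2, 1).
General solution: c_1e^(3t)(1,-1) + c_2e^(6t)(-2,1).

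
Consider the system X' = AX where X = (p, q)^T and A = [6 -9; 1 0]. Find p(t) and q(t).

Coefficient matrix A = [[6, -9], [1, 0]].
Characteristic polynomial det(A - λI) = λ^2 - 6λ + 9 = 0.
Single eigenvalue λ = 3 with algebraic multiplicity 2.
Eigenvector v = (-3,-1); generalized eigenvector w with (A-λI)w=v is (-1,0).
General solution: e^(3t)[c_1·v + c_2·(t·v + w)].

p(t) = -3c_1e^(3t) - 3c_2te^(3t) - c_2e^(3t), q(t) = -c_1e^(3t) - c_2te^(3t)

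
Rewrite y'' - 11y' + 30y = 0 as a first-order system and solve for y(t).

Let x_1 = y, x_2 = y'. Then x_1' = x_2 and x_2' = -30x_1 + 11x_2.
A = [[0,1],[-30,11]]; det(A-λI) = λ^2 - 11λ + 30.
Eigenvalues λ = 6, 5 with eigenvectors (1,6), (1,5).

y(t) = K_1e^(6t) + K_2e^(5t)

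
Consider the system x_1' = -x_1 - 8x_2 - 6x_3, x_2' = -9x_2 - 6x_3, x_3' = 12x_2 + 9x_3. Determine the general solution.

x_1(t) = C_1e^(-t) + C_2e^(-3t) - C_3e^(3t), x_2(t) = C_2e^(-3t) - C_3e^(3t), x_3(t) = -C_2e^(-3t) + 2C_3e^(3t)

Coefficient matrix A = [[-1, -8, -6], [0, -9, -6], [0, 12, 9]].
det(A - λI) = 0 gives eigenvalues λ = -1, -3, 3.
For λ=-1: eigenvector (1,0,0).
For λ=-3: eigenvector (1,1,-1).
For λ=3: eigenvector (-1,-1,2).
General solution: C_1e^(-t)(1,0,0) + C_2e^(-3t)(1,1,-1) + C_3e^(3t)(-1,-1,2).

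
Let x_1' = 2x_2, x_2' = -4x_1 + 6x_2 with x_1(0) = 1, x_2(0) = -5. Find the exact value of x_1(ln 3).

A = [[0,2],[-4,6]]; eigenvalues λ = 2, 4.
Eigenvectors: (1,1) for λ=2, (1,2) for λ=4.
From the initial condition, c_1 = 7, c_2 = -6.
x_1(ln 3) = (7)(3^2)(1) + (-6)(3^4)(1) = -423.

-423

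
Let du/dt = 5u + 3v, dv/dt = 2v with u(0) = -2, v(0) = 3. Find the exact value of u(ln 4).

976

A = [[5,3],[0,2]]; eigenvalues λ = 2, 5.
Eigenvectors: (1,-1) for λ=2, (-1,0) for λ=5.
From the initial condition, c_1 = -3, c_2 = -1.
u(ln 4) = (-3)(4^2)(1) + (-1)(4^5)(-1) = 976.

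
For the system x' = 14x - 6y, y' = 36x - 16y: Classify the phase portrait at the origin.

A = [[14,-6],[36,-16]]; det(A-λI) = λ^2 + 2λ - 8.
λ = -4, 2: opposite signs.

saddle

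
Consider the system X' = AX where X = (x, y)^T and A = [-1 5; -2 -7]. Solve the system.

Coefficient matrix A = [[-1, 5], [-2, -7]].
Characteristic polynomial det(A - λI) = λ^2 + 8λ + 17 = 0.
Eigenvalues λ = -4 ± i (complex conjugate pair).
For λ=-4+i: an eigenvector is (-1,1) - i(2,-1) = (-1 - 2i, 1 + i).
A real fundamental pair from Re and Im of e^((-4+i)t)v: X_1 = e^(-4t)(cos(t)·(-1,1) + sin(t)·(2,-1)), X_2 = e^(-4t)(sin(t)·(-1,1) - cos(t)·(2,-1)).
General solution: K_1X_1 + K_2X_2.

x(t) = 2K_1e^(-4t)sin(t) - K_1e^(-4t)cos(t) - K_2e^(-4t)sin(t) - 2K_2e^(-4t)cos(t), y(t) = -K_1e^(-4t)sin(t) + K_1e^(-4t)cos(t) + K_2e^(-4t)sin(t) + K_2e^(-4t)cos(t)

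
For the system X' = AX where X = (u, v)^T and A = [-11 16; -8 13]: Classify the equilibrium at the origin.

saddle

A = [[-11,16],[-8,13]]; det(A-λI) = λ^2 - 2λ - 15.
λ = -3, 5: opposite signs.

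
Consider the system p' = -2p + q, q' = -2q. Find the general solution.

p(t) = K_1e^(-2t) + K_2te^(-2t) + 2K_2e^(-2t), q(t) = K_2e^(-2t)

Coefficient matrix A = [[-2, 1], [0, -2]].
Characteristic polynomial det(A - λI) = λ^2 + 4λ + 4 = 0.
Single eigenvalue λ = -2 with algebraic multiplicity 2.
Eigenvector v = (1,0); generalized eigenvector w with (A-λI)w=v is (2,1).
General solution: e^(-2t)[K_1·v + K_2·(t·v + w)].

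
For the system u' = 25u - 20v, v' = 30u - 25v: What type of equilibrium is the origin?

saddle

A = [[25,-20],[30,-25]]; det(A-λI) = λ^2 - 25.
λ = 5, -5: opposite signs.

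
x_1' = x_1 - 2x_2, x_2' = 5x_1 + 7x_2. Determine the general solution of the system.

Coefficient matrix A = [[1, -2], [5, 7]].
Characteristic polynomial det(A - λI) = λ^2 - 8λ + 17 = 0.
Eigenvalues λ = 4 ± i (complex conjugate pair).
For λ=4+i: an eigenvector is (1,-2) - i(1,-1) = (1 - i, -2 + i).
A real fundamental pair from Re and Im of e^((4+i)t)v: X_1 = e^(4t)(cos(t)·(1,-2) + sin(t)·(1,-1)), X_2 = e^(4t)(sin(t)·(1,-2) - cos(t)·(1,-1)).
General solution: K_1X_1 + K_2X_2.

x_1(t) = K_1e^(4t)sin(t) + K_1e^(4t)cos(t) + K_2e^(4t)sin(t) - K_2e^(4t)cos(t), x_2(t) = -K_1e^(4t)sin(t) - 2K_1e^(4t)cos(t) - 2K_2e^(4t)sin(t) + K_2e^(4t)cos(t)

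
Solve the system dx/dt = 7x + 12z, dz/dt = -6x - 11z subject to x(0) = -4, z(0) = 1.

Coefficient matrix A = [[7, 12], [-6, -11]].
Characteristic polynomial det(A - λI) = λ^2 + 4λ - 5 = 0.
Eigenvalues λ = -5, 1.
For λ=-5: (A-λI) row 1 is [12, 12], so an eigenvector is (-1, 1).
For λ=1: (A-λI) row 1 is [6, 12], so an eigenvector is (2, -1).
General solution: c_1e^(-5t)(-1,1) + c_2e^(t)(2,-1).
Applying x(0)=-4, z(0)=1 gives c_1=-2, c_2=-3.

x(t) = -6e^(t) + 2e^(-5t), z(t) = 3e^(t) - 2e^(-5t)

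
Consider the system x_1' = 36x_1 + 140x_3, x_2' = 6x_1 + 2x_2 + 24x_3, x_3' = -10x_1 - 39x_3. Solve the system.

x_1(t) = 7K_2e^(-4t) - 4K_3e^(t), x_2(t) = K_1e^(2t) + K_2e^(-4t), x_3(t) = -2K_2e^(-4t) + K_3e^(t)

Coefficient matrix A = [[36, 0, 140], [6, 2, 24], [-10, 0, -39]].
det(A - λI) = 0 gives eigenvalues λ = 2, -4, 1.
For λ=2: eigenvector (0,1,0).
For λ=-4: eigenvector (7,1,-2).
For λ=1: eigenvector (-4,0,1).
General solution: K_1e^(2t)(0,1,0) + K_2e^(-4t)(7,1,-2) + K_3e^(t)(-4,0,1).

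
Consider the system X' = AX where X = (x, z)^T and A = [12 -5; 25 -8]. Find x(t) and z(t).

x(t) = C_1e^(2t)cos(5t) + C_2e^(2t)sin(5t), z(t) = C_1e^(2t)sin(5t) + 2C_1e^(2t)cos(5t) + 2C_2e^(2t)sin(5t) - C_2e^(2t)cos(5t)

Coefficient matrix A = [[12, -5], [25, -8]].
Characteristic polynomial det(A - λI) = λ^2 - 4λ + 29 = 0.
Eigenvalues λ = 2 ± 5i (complex conjugate pair).
For λ=2+5i: an eigenvector is (1,2) - i(0,1) = (1, 2 - i).
A real fundamental pair from Re and Im of e^((2+5i)t)v: X_1 = e^(2t)(cos(5t)·(1,2) + sin(5t)·(0,1)), X_2 = e^(2t)(sin(5t)·(1,2) - cos(5t)·(0,1)).
General solution: C_1X_1 + C_2X_2.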